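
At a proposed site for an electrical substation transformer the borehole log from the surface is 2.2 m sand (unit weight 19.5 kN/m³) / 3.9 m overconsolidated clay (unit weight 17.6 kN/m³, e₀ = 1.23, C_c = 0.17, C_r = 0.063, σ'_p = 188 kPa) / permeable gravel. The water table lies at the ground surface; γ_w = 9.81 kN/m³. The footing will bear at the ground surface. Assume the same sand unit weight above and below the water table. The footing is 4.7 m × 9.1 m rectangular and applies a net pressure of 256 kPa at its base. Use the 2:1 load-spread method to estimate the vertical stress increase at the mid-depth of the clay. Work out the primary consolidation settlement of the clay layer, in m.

S_c ≈ 0.0607 m

Mid-depth of clay below the ground surface: z = 2.2 + 3.9/2 = 4.15 m.
Total vertical stress at mid-clay: σ_v = 19.5×2.2 + 17.6×1.95 = 77.22 kPa.
Pore pressure: u = 9.81×(4.15 − 0) = 40.712 kPa.
Initial effective stress: σ'_0 = σ_v − u = 77.22 − 40.712 = 36.508 kPa.
Stress increase at mid-clay by the 2:1 spreading method:
Δσ = qBL/((B+z)(L+z)) = 256×4.7×9.1/((4.7+4.15)(9.1+4.15)) = 93.373 kPa
Final effective stress: σ'_f = 36.508 + 93.373 = 129.88 kPa.
σ'_f = 129.88 ≤ σ'_p = 188 kPa, so the clay remains overconsolidated and only the recompression index applies:
S_c = C_r·H/(1+e₀)·log₁₀(σ'_f/σ'_0) = 0.063×3.9/2.23×log₁₀(129.88/36.508)
    = 0.11018 × 0.55115 = 0.06073 m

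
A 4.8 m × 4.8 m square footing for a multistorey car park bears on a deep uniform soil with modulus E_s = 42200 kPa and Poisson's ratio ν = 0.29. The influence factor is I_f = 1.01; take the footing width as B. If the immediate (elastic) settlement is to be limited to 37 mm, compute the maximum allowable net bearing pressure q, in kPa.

S_e = q·B·(1−ν²)/E_s · I_f  ⇒  q = S_e·E_s / (B·(1−ν²)·I_f).
q = 0.037 × 42200 / (4.8 × 0.9159 × 1.01) = 351.6 kPa

q ≈ 352 kPa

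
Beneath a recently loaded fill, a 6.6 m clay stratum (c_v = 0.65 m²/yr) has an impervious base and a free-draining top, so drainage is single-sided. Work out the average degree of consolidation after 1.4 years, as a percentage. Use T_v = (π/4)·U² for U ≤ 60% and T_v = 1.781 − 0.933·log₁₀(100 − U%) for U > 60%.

Drainage path length: H_d = H = 6.6 m (single drainage).
T_v = c_v·t/H_d² = 0.65×1.4/6.6² = 0.020891.
T_v = 0.020891 corresponds to the U ≤ 60% branch:
U = √(4T_v/π) = 0.1631

U ≈ 16.3 %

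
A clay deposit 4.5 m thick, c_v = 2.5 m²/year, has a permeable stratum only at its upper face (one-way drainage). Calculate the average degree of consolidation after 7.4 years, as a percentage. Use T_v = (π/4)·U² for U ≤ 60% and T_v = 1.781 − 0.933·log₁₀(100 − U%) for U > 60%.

U ≈ 91.5 %

Drainage path length: H_d = H = 4.5 m (single drainage).
T_v = c_v·t/H_d² = 2.5×7.4/4.5² = 0.91358.
T_v = 0.91358 corresponds to the U > 60% branch:
U = 1 − 10^((1.781 − T_v)/0.933)/100 = 0.9149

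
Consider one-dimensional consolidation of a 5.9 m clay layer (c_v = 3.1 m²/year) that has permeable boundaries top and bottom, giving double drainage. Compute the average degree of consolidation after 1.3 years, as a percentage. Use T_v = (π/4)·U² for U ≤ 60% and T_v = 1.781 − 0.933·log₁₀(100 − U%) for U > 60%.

Drainage path length: H_d = H/2 = 2.95 m (double drainage).
T_v = c_v·t/H_d² = 3.1×1.3/2.95² = 0.46309.
T_v = 0.46309 corresponds to the U > 60% branch:
U = 1 − 10^((1.781 − T_v)/0.933)/100 = 0.7414

U ≈ 74.1 %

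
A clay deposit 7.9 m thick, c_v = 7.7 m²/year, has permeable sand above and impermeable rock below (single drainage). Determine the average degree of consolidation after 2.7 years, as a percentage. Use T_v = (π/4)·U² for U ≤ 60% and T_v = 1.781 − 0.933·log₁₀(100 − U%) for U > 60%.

U ≈ 64.4 %

Drainage path length: H_d = H = 7.9 m (single drainage).
T_v = c_v·t/H_d² = 7.7×2.7/7.9² = 0.33312.
T_v = 0.33312 corresponds to the U > 60% branch:
U = 1 − 10^((1.781 − T_v)/0.933)/100 = 0.6437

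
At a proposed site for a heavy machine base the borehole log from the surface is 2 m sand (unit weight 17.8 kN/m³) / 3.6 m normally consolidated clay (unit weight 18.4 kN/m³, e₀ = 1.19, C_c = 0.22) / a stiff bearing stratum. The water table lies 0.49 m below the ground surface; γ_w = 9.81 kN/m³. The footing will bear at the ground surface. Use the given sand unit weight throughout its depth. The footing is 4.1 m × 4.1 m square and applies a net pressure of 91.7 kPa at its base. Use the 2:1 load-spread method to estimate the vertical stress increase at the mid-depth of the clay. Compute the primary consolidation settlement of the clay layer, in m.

S_c ≈ 0.0816 m

Mid-depth of clay below the ground surface: z = 2 + 3.6/2 = 3.8 m.
Total vertical stress at mid-clay: σ_v = 17.8×2 + 18.4×1.8 = 68.72 kPa.
Pore pressure: u = 9.81×(3.8 − 0.49) = 32.471 kPa.
Initial effective stress: σ'_0 = σ_v − u = 68.72 − 32.471 = 36.249 kPa.
Stress increase at mid-clay by the 2:1 spreading method:
Δσ = qBL/((B+z)(L+z)) = 91.7×4.1×4.1/((4.1+3.8)(4.1+3.8)) = 24.699 kPa
Final effective stress: σ'_f = σ'_0 + Δσ = 36.249 + 24.699 = 60.948 kPa.
Normally consolidated clay, so the full stress increment lies on the virgin compression line:
S_c = C_c·H/(1+e₀)·log₁₀(σ'_f/σ'_0) = 0.22×3.6/(1+1.19)×log₁₀(60.948/36.249)
    = 0.36164 × 0.22566 = 0.08161 m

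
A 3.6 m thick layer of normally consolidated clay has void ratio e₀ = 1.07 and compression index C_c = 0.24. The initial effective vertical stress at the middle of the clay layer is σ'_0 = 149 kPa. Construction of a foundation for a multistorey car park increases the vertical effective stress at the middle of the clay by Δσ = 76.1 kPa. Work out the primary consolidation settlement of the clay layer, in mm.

Final effective stress: σ'_f = σ'_0 + Δσ = 149 + 76.1 = 225.1 kPa.
Normally consolidated clay, so the full stress increment lies on the virgin compression line:
S_c = C_c·H/(1+e₀)·log₁₀(σ'_f/σ'_0) = 0.24×3.6/(1+1.07)×log₁₀(225.1/149)
    = 0.41739 × 0.17919 = 0.07479 m

S_c ≈ 74.8 mm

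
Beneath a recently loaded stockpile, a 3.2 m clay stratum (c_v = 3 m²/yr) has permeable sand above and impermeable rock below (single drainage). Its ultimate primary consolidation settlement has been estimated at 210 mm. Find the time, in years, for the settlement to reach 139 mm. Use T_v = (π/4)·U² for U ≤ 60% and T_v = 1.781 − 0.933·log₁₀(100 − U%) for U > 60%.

Drainage path length: H_d = H = 3.2 m (single drainage).
U = S(t)/S_ult = 139/210 = 0.6619.
U > 60%: T_v = 1.781 − 0.933·log₁₀(100 − 66.19) = 0.35441.
t = T_v·H_d²/c_v = 0.35441×3.2²/3 = 1.21 years.

t ≈ 1.21 years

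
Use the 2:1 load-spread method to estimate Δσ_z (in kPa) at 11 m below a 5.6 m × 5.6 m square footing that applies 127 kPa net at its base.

By the 2:1 method the load spreads at 1 horizontal : 2 vertical, so at depth z the loaded area has grown by z in each plan dimension:
Δσ = qBL/((B+z)(L+z)) = 127×5.6×5.6/((5.6+11)(5.6+11)) = 14.453 kPa

Δσ_z ≈ 14.5 kPa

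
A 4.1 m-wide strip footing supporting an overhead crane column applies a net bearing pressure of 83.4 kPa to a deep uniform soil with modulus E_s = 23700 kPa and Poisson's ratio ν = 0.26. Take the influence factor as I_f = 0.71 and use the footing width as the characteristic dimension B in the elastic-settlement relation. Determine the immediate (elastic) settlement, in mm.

Immediate (elastic) settlement: S_e = q·B·(1−ν²)/E_s · I_f.
S_e = 83.4 × 4.1 × (1 − 0.26²) / 23700 × 0.71
    = 83.4 × 4.1 × 0.9324 / 23700 × 0.71
    = 0.009551 m = 9.551 mm

S_e ≈ 9.55 mm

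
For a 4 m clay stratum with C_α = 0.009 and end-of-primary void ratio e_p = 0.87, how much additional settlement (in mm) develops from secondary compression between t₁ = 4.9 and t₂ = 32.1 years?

S_s ≈ 15.7 mm

Secondary compression: S_s = C_α·H/(1+e_p)·log₁₀(t₂/t₁)
S_s = 0.009×4/(1+0.87)×log₁₀(32.1/4.9)
    = 0.01925 × 0.8163 = 0.01572 m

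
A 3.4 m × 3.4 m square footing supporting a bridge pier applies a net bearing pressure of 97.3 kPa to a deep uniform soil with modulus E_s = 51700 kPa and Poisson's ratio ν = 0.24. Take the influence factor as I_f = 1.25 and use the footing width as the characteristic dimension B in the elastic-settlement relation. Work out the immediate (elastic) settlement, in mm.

Immediate (elastic) settlement: S_e = q·B·(1−ν²)/E_s · I_f.
S_e = 97.3 × 3.4 × (1 − 0.24²) / 51700 × 1.25
    = 97.3 × 3.4 × 0.9424 / 51700 × 1.25
    = 0.007538 m = 7.538 mm

S_e ≈ 7.54 mm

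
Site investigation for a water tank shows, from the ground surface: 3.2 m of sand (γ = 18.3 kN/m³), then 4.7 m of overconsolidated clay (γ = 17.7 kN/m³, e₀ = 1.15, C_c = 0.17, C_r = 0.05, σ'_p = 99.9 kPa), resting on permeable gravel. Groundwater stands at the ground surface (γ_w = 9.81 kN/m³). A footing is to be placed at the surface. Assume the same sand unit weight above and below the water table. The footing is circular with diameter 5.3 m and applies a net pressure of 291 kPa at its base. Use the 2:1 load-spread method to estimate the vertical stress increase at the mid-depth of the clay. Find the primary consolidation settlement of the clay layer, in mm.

S_c ≈ 60 mm

Mid-depth of clay below the ground surface: z = 3.2 + 4.7/2 = 5.55 m.
Total vertical stress at mid-clay: σ_v = 18.3×3.2 + 17.7×2.35 = 100.16 kPa.
Pore pressure: u = 9.81×(5.55 − 0) = 54.446 kPa.
Initial effective stress: σ'_0 = σ_v − u = 100.16 − 54.446 = 45.714 kPa.
Stress increase at mid-clay by the 2:1 spreading method:
Δσ ≈ qD²/(D+z)² = 291×5.3²/(5.3+5.55)² = 69.436 kPa
Final effective stress: σ'_f = 45.714 + 69.436 = 115.15 kPa.
σ'_f = 115.15 > σ'_p = 99.9 kPa, so the stress path crosses the preconsolidation pressure — recompression up to σ'_p, then virgin compression beyond:
S_c = H/(1+e₀)·[C_r·log₁₀(σ'_p/σ'_0) + C_c·log₁₀(σ'_f/σ'_p)]
    = 4.7/2.15 × [0.05×log₁₀(99.9/45.714) + 0.17×log₁₀(115.15/99.9)]
    = 2.186 × [0.016976 + 0.010489] = 0.06004 m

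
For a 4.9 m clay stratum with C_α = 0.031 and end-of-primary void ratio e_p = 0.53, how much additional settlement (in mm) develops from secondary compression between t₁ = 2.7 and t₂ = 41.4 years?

S_s ≈ 118 mm

Secondary compression: S_s = C_α·H/(1+e_p)·log₁₀(t₂/t₁)
S_s = 0.031×4.9/(1+0.53)×log₁₀(41.4/2.7)
    = 0.09928 × 1.186 = 0.1177 m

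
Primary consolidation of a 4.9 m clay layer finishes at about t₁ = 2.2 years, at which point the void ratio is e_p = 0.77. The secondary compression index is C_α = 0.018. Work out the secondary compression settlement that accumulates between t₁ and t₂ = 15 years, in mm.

S_s ≈ 41.5 mm

Secondary compression: S_s = C_α·H/(1+e_p)·log₁₀(t₂/t₁)
S_s = 0.018×4.9/(1+0.77)×log₁₀(15/2.2)
    = 0.04983 × 0.8337 = 0.04154 m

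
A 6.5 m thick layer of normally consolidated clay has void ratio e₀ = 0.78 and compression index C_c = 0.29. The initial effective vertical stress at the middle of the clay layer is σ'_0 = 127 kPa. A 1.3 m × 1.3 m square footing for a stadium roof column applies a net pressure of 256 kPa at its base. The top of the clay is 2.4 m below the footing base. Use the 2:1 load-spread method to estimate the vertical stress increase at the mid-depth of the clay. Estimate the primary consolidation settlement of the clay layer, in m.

Mid-depth of clay below the footing base: z = 2.4 + 6.5/2 = 5.65 m.
Stress increase at mid-clay by the 2:1 spreading method:
Δσ = qBL/((B+z)(L+z)) = 256×1.3×1.3/((1.3+5.65)(1.3+5.65)) = 8.9569 kPa
Final effective stress: σ'_f = σ'_0 + Δσ = 127 + 8.9569 = 135.96 kPa.
Normally consolidated clay, so the full stress increment lies on the virgin compression line:
S_c = C_c·H/(1+e₀)·log₁₀(σ'_f/σ'_0) = 0.29×6.5/(1+0.78)×log₁₀(135.96/127)
    = 1.059 × 0.029607 = 0.03135 m

S_c ≈ 0.0314 m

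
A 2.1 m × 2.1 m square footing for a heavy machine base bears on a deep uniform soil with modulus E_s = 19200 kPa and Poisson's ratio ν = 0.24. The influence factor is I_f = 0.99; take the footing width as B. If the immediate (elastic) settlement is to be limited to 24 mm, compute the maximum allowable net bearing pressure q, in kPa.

q ≈ 235 kPa

S_e = q·B·(1−ν²)/E_s · I_f  ⇒  q = S_e·E_s / (B·(1−ν²)·I_f).
q = 0.024 × 19200 / (2.1 × 0.9424 × 0.99) = 235.2 kPa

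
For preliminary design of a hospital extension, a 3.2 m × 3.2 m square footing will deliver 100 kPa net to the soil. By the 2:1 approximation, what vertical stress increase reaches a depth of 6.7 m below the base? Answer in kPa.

By the 2:1 method the load spreads at 1 horizontal : 2 vertical, so at depth z the loaded area has grown by z in each plan dimension:
Δσ = qBL/((B+z)(L+z)) = 100×3.2×3.2/((3.2+6.7)(3.2+6.7)) = 10.448 kPa

Δσ_z ≈ 10.4 kPa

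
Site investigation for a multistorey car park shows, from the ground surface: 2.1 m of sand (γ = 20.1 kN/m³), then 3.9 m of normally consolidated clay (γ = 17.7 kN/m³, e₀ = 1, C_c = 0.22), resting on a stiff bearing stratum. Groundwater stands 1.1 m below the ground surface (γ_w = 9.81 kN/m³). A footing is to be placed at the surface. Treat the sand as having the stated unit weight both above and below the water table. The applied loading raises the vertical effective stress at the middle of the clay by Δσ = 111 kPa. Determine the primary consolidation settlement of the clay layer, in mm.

S_c ≈ 224 mm

Mid-depth of clay below the ground surface: z = 2.1 + 3.9/2 = 4.05 m.
Total vertical stress at mid-clay: σ_v = 20.1×2.1 + 17.7×1.95 = 76.725 kPa.
Pore pressure: u = 9.81×(4.05 − 1.1) = 28.94 kPa.
Initial effective stress: σ'_0 = σ_v − u = 76.725 − 28.94 = 47.785 kPa.
Final effective stress: σ'_f = σ'_0 + Δσ = 47.785 + 111 = 158.78 kPa.
Normally consolidated clay, so the full stress increment lies on the virgin compression line:
S_c = C_c·H/(1+e₀)·log₁₀(σ'_f/σ'_0) = 0.22×3.9/(1+1)×log₁₀(158.78/47.785)
    = 0.429 × 0.5215 = 0.2237 m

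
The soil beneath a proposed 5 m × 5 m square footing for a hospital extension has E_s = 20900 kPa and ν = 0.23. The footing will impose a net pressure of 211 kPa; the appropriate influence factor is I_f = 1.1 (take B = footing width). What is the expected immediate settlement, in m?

S_e ≈ 0.0526 m

Immediate (elastic) settlement: S_e = q·B·(1−ν²)/E_s · I_f.
S_e = 211 × 5 × (1 − 0.23²) / 20900 × 1.1
    = 211 × 5 × 0.9471 / 20900 × 1.1
    = 0.05259 m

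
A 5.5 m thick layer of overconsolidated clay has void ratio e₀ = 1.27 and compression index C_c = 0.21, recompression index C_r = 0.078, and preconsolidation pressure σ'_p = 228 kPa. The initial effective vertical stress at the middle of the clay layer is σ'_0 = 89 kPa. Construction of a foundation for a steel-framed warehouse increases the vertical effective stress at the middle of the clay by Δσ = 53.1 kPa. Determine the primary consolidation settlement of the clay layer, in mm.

Final effective stress: σ'_f = 89 + 53.1 = 142.1 kPa.
σ'_f = 142.1 ≤ σ'_p = 228 kPa, so the clay remains overconsolidated and only the recompression index applies:
S_c = C_r·H/(1+e₀)·log₁₀(σ'_f/σ'_0) = 0.078×5.5/2.27×log₁₀(142.1/89)
    = 0.18899 × 0.2032 = 0.0384 m

S_c ≈ 38.4 mm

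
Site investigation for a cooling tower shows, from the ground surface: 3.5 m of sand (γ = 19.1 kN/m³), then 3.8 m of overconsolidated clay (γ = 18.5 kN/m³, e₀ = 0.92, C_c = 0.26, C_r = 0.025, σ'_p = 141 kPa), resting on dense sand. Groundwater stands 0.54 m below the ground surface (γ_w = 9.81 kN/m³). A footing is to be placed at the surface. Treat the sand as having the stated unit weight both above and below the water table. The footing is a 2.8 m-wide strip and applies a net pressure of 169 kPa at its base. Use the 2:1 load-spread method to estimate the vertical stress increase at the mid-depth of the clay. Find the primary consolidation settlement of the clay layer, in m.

S_c ≈ 0.0156 m

Mid-depth of clay below the ground surface: z = 3.5 + 3.8/2 = 5.4 m.
Total vertical stress at mid-clay: σ_v = 19.1×3.5 + 18.5×1.9 = 102 kPa.
Pore pressure: u = 9.81×(5.4 − 0.54) = 47.677 kPa.
Initial effective stress: σ'_0 = σ_v − u = 102 − 47.677 = 54.323 kPa.
Stress increase at mid-clay by the 2:1 spreading method:
Δσ = qB/(B+z) = 169×2.8/(2.8+5.4) = 57.707 kPa
Final effective stress: σ'_f = 54.323 + 57.707 = 112.03 kPa.
σ'_f = 112.03 ≤ σ'_p = 141 kPa, so the clay remains overconsolidated and only the recompression index applies:
S_c = C_r·H/(1+e₀)·log₁₀(σ'_f/σ'_0) = 0.025×3.8/1.92×log₁₀(112.03/54.323)
    = 0.04948 × 0.31435 = 0.01555 m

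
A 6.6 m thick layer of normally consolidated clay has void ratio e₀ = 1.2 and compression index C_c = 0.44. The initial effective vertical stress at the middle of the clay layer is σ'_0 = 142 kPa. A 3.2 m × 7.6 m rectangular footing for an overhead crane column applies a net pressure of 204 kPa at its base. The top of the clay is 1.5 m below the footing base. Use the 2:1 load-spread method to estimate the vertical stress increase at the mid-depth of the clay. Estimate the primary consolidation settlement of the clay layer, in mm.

Mid-depth of clay below the footing base: z = 1.5 + 6.6/2 = 4.8 m.
Stress increase at mid-clay by the 2:1 spreading method:
Δσ = qBL/((B+z)(L+z)) = 204×3.2×7.6/((3.2+4.8)(7.6+4.8)) = 50.013 kPa
Final effective stress: σ'_f = σ'_0 + Δσ = 142 + 50.013 = 192.01 kPa.
Normally consolidated clay, so the full stress increment lies on the virgin compression line:
S_c = C_c·H/(1+e₀)·log₁₀(σ'_f/σ'_0) = 0.44×6.6/(1+1.2)×log₁₀(192.01/142)
    = 1.32 × 0.13104 = 0.173 m

S_c ≈ 173 mm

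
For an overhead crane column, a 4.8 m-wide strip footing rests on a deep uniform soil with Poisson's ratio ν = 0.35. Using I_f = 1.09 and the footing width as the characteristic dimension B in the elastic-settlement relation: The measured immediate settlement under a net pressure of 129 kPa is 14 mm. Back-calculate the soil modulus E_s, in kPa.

S_e = q·B·(1−ν²)/E_s · I_f  ⇒  E_s = q·B·(1−ν²)·I_f / S_e.
E_s = 129 × 4.8 × 0.8775 × 1.09 / 0.014 = 42300 kPa

E_s ≈ 42300 kPa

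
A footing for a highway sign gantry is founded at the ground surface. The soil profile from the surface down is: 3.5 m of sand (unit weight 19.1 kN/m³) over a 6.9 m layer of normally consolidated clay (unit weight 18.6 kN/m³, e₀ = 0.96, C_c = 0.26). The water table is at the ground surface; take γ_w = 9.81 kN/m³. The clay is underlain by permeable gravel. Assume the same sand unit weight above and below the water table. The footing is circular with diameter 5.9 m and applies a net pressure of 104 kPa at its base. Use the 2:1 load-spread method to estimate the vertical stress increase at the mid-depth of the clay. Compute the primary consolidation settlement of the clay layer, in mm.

Mid-depth of clay below the ground surface: z = 3.5 + 6.9/2 = 6.95 m.
Total vertical stress at mid-clay: σ_v = 19.1×3.5 + 18.6×3.45 = 131.02 kPa.
Pore pressure: u = 9.81×(6.95 − 0) = 68.18 kPa.
Initial effective stress: σ'_0 = σ_v − u = 131.02 − 68.18 = 62.84 kPa.
Stress increase at mid-clay by the 2:1 spreading method:
Δσ ≈ qD²/(D+z)² = 104×5.9²/(5.9+6.95)² = 21.925 kPa
Final effective stress: σ'_f = σ'_0 + Δσ = 62.84 + 21.925 = 84.765 kPa.
Normally consolidated clay, so the full stress increment lies on the virgin compression line:
S_c = C_c·H/(1+e₀)·log₁₀(σ'_f/σ'_0) = 0.26×6.9/(1+0.96)×log₁₀(84.765/62.84)
    = 0.91531 × 0.12998 = 0.119 m

S_c ≈ 119 mm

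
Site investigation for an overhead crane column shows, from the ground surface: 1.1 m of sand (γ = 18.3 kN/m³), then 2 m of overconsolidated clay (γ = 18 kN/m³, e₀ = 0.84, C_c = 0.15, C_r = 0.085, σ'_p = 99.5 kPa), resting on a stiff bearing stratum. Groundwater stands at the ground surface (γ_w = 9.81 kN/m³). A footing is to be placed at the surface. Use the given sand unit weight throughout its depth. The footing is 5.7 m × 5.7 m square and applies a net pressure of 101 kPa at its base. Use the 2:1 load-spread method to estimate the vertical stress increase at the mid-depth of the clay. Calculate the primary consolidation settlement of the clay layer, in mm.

S_c ≈ 56.4 mm

Mid-depth of clay below the ground surface: z = 1.1 + 2/2 = 2.1 m.
Total vertical stress at mid-clay: σ_v = 18.3×1.1 + 18×1 = 38.13 kPa.
Pore pressure: u = 9.81×(2.1 − 0) = 20.601 kPa.
Initial effective stress: σ'_0 = σ_v − u = 38.13 − 20.601 = 17.529 kPa.
Stress increase at mid-clay by the 2:1 spreading method:
Δσ = qBL/((B+z)(L+z)) = 101×5.7×5.7/((5.7+2.1)(5.7+2.1)) = 53.936 kPa
Final effective stress: σ'_f = 17.529 + 53.936 = 71.465 kPa.
σ'_f = 71.465 ≤ σ'_p = 99.5 kPa, so the clay remains overconsolidated and only the recompression index applies:
S_c = C_r·H/(1+e₀)·log₁₀(σ'_f/σ'_0) = 0.085×2/1.84×log₁₀(71.465/17.529)
    = 0.092395 × 0.61034 = 0.05639 m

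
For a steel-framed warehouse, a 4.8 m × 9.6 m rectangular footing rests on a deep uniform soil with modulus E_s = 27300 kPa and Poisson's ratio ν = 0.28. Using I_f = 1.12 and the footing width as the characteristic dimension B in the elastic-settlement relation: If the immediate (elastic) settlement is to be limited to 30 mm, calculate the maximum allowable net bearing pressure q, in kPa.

S_e = q·B·(1−ν²)/E_s · I_f  ⇒  q = S_e·E_s / (B·(1−ν²)·I_f).
q = 0.03 × 27300 / (4.8 × 0.9216 × 1.12) = 165.3 kPa

q ≈ 165 kPa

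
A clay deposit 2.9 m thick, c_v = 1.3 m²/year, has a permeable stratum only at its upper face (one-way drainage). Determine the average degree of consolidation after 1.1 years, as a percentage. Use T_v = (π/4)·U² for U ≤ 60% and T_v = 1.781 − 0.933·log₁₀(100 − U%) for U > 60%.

U ≈ 46.5 %

Drainage path length: H_d = H = 2.9 m (single drainage).
T_v = c_v·t/H_d² = 1.3×1.1/2.9² = 0.17004.
T_v = 0.17004 corresponds to the U ≤ 60% branch:
U = √(4T_v/π) = 0.4653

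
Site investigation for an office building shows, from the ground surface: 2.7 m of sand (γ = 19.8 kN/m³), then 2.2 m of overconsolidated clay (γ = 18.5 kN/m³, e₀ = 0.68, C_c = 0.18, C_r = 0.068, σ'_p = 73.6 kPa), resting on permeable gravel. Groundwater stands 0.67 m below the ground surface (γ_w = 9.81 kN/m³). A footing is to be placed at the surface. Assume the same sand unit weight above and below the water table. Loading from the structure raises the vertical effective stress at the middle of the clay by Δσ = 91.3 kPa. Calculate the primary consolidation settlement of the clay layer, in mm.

S_c ≈ 82.3 mm

Mid-depth of clay below the ground surface: z = 2.7 + 2.2/2 = 3.8 m.
Total vertical stress at mid-clay: σ_v = 19.8×2.7 + 18.5×1.1 = 73.81 kPa.
Pore pressure: u = 9.81×(3.8 − 0.67) = 30.705 kPa.
Initial effective stress: σ'_0 = σ_v − u = 73.81 − 30.705 = 43.105 kPa.
Final effective stress: σ'_f = 43.105 + 91.3 = 134.41 kPa.
σ'_f = 134.41 > σ'_p = 73.6 kPa, so the stress path crosses the preconsolidation pressure — recompression up to σ'_p, then virgin compression beyond:
S_c = H/(1+e₀)·[C_r·log₁₀(σ'_p/σ'_0) + C_c·log₁₀(σ'_f/σ'_p)]
    = 2.2/1.68 × [0.068×log₁₀(73.6/43.105) + 0.18×log₁₀(134.41/73.6)]
    = 1.3095 × [0.0158 + 0.04708] = 0.08234 m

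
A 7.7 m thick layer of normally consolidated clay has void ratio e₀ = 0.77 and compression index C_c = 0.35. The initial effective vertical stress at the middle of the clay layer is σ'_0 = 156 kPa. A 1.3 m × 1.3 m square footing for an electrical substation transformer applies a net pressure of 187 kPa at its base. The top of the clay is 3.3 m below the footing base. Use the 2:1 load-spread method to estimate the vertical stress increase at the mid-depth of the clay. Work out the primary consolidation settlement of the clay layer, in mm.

S_c ≈ 18.5 mm

Mid-depth of clay below the footing base: z = 3.3 + 7.7/2 = 7.15 m.
Stress increase at mid-clay by the 2:1 spreading method:
Δσ = qBL/((B+z)(L+z)) = 187×1.3×1.3/((1.3+7.15)(1.3+7.15)) = 4.426 kPa
Final effective stress: σ'_f = σ'_0 + Δσ = 156 + 4.426 = 160.43 kPa.
Normally consolidated clay, so the full stress increment lies on the virgin compression line:
S_c = C_c·H/(1+e₀)·log₁₀(σ'_f/σ'_0) = 0.35×7.7/(1+0.77)×log₁₀(160.43/156)
    = 1.5226 × 0.012161 = 0.01852 m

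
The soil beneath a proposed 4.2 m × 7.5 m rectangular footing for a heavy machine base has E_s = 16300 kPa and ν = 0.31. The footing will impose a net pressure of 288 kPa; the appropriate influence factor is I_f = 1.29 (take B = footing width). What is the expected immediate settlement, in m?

Immediate (elastic) settlement: S_e = q·B·(1−ν²)/E_s · I_f.
S_e = 288 × 4.2 × (1 − 0.31²) / 16300 × 1.29
    = 288 × 4.2 × 0.9039 / 16300 × 1.29
    = 0.08653 m

S_e ≈ 0.0865 m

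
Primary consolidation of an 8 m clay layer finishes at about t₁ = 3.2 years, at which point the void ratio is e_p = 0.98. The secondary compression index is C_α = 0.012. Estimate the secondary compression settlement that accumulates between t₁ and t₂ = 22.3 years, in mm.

S_s ≈ 40.9 mm

Secondary compression: S_s = C_α·H/(1+e_p)·log₁₀(t₂/t₁)
S_s = 0.012×8/(1+0.98)×log₁₀(22.3/3.2)
    = 0.04848 × 0.8432 = 0.04088 m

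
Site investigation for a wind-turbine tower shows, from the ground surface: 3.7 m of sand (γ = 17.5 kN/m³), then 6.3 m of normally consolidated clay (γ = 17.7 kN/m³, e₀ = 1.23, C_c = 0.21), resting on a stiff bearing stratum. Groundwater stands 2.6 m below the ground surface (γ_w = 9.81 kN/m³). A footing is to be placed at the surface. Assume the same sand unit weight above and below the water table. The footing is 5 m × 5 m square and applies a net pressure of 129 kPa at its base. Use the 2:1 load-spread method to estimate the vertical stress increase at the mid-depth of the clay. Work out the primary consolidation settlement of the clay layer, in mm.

S_c ≈ 65.9 mm

Mid-depth of clay below the ground surface: z = 3.7 + 6.3/2 = 6.85 m.
Total vertical stress at mid-clay: σ_v = 17.5×3.7 + 17.7×3.15 = 120.5 kPa.
Pore pressure: u = 9.81×(6.85 − 2.6) = 41.693 kPa.
Initial effective stress: σ'_0 = σ_v − u = 120.5 − 41.693 = 78.807 kPa.
Stress increase at mid-clay by the 2:1 spreading method:
Δσ = qBL/((B+z)(L+z)) = 129×5×5/((5+6.85)(5+6.85)) = 22.966 kPa
Final effective stress: σ'_f = σ'_0 + Δσ = 78.807 + 22.966 = 101.77 kPa.
Normally consolidated clay, so the full stress increment lies on the virgin compression line:
S_c = C_c·H/(1+e₀)·log₁₀(σ'_f/σ'_0) = 0.21×6.3/(1+1.23)×log₁₀(101.77/78.807)
    = 0.59327 × 0.11105 = 0.06588 m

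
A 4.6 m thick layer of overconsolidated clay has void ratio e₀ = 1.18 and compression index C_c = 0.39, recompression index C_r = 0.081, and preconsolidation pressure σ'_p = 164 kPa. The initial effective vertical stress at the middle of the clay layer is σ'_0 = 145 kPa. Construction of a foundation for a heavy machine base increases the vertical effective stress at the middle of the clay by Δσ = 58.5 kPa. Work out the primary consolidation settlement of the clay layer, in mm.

S_c ≈ 86.3 mm

Final effective stress: σ'_f = 145 + 58.5 = 203.5 kPa.
σ'_f = 203.5 > σ'_p = 164 kPa, so the stress path crosses the preconsolidation pressure — recompression up to σ'_p, then virgin compression beyond:
S_c = H/(1+e₀)·[C_r·log₁₀(σ'_p/σ'_0) + C_c·log₁₀(σ'_f/σ'_p)]
    = 4.6/2.18 × [0.081×log₁₀(164/145) + 0.39×log₁₀(203.5/164)]
    = 2.1101 × [0.0043315 + 0.036551] = 0.08627 m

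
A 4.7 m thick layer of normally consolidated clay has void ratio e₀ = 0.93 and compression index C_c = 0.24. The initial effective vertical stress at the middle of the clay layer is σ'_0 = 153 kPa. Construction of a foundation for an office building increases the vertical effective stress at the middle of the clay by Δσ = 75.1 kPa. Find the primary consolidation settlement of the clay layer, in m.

S_c ≈ 0.101 m

Final effective stress: σ'_f = σ'_0 + Δσ = 153 + 75.1 = 228.1 kPa.
Normally consolidated clay, so the full stress increment lies on the virgin compression line:
S_c = C_c·H/(1+e₀)·log₁₀(σ'_f/σ'_0) = 0.24×4.7/(1+0.93)×log₁₀(228.1/153)
    = 0.58446 × 0.17343 = 0.1014 m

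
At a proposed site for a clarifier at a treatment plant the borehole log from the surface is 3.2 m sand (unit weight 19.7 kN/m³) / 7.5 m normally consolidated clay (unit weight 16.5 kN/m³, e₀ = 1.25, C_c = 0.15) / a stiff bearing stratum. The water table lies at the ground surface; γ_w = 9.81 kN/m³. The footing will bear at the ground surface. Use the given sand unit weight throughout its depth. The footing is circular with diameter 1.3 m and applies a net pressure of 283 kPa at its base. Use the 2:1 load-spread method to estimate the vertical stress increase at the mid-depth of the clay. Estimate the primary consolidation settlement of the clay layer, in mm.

Mid-depth of clay below the ground surface: z = 3.2 + 7.5/2 = 6.95 m.
Total vertical stress at mid-clay: σ_v = 19.7×3.2 + 16.5×3.75 = 124.91 kPa.
Pore pressure: u = 9.81×(6.95 − 0) = 68.18 kPa.
Initial effective stress: σ'_0 = σ_v − u = 124.91 − 68.18 = 56.73 kPa.
Stress increase at mid-clay by the 2:1 spreading method:
Δσ ≈ qD²/(D+z)² = 283×1.3²/(1.3+6.95)² = 7.0269 kPa
Final effective stress: σ'_f = σ'_0 + Δσ = 56.73 + 7.0269 = 63.757 kPa.
Normally consolidated clay, so the full stress increment lies on the virgin compression line:
S_c = C_c·H/(1+e₀)·log₁₀(σ'_f/σ'_0) = 0.15×7.5/(1+1.25)×log₁₀(63.757/56.73)
    = 0.5 × 0.050715 = 0.02536 m

S_c ≈ 25.4 mm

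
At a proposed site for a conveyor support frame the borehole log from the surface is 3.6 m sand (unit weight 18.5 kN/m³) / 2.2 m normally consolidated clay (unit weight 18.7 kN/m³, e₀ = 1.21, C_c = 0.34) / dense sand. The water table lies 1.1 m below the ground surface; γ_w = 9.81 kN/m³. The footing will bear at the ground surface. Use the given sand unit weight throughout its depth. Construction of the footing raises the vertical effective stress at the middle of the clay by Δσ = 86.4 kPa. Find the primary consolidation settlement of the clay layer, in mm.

Mid-depth of clay below the ground surface: z = 3.6 + 2.2/2 = 4.7 m.
Total vertical stress at mid-clay: σ_v = 18.5×3.6 + 18.7×1.1 = 87.17 kPa.
Pore pressure: u = 9.81×(4.7 − 1.1) = 35.316 kPa.
Initial effective stress: σ'_0 = σ_v − u = 87.17 − 35.316 = 51.854 kPa.
Final effective stress: σ'_f = σ'_0 + Δσ = 51.854 + 86.4 = 138.25 kPa.
Normally consolidated clay, so the full stress increment lies on the virgin compression line:
S_c = C_c·H/(1+e₀)·log₁₀(σ'_f/σ'_0) = 0.34×2.2/(1+1.21)×log₁₀(138.25/51.854)
    = 0.33846 × 0.42588 = 0.1441 m

S_c ≈ 144 mm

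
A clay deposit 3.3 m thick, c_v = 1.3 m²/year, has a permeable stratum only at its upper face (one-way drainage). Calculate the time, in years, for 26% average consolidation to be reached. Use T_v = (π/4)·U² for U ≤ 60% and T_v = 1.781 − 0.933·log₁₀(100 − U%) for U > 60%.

t ≈ 0.445 years

Drainage path length: H_d = H = 3.3 m (single drainage).
U ≤ 60%: T_v = (π/4)·U² = (π/4)×0.26² = 0.053093.
t = T_v·H_d²/c_v = 0.053093×3.3²/1.3 = 0.4448 years.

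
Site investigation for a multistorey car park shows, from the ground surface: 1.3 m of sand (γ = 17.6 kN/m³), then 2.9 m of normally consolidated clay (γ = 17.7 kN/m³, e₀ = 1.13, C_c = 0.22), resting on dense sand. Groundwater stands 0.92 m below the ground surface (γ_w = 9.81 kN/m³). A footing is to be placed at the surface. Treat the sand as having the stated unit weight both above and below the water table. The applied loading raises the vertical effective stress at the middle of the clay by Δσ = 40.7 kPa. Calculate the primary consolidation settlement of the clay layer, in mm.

Mid-depth of clay below the ground surface: z = 1.3 + 2.9/2 = 2.75 m.
Total vertical stress at mid-clay: σ_v = 17.6×1.3 + 17.7×1.45 = 48.545 kPa.
Pore pressure: u = 9.81×(2.75 − 0.92) = 17.952 kPa.
Initial effective stress: σ'_0 = σ_v − u = 48.545 − 17.952 = 30.593 kPa.
Final effective stress: σ'_f = σ'_0 + Δσ = 30.593 + 40.7 = 71.293 kPa.
Normally consolidated clay, so the full stress increment lies on the virgin compression line:
S_c = C_c·H/(1+e₀)·log₁₀(σ'_f/σ'_0) = 0.22×2.9/(1+1.13)×log₁₀(71.293/30.593)
    = 0.29953 × 0.36742 = 0.1101 m

S_c ≈ 110 mm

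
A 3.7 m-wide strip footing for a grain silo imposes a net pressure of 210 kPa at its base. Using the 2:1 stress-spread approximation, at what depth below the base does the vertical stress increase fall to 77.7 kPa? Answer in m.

2:1 spreading — at depth z the loaded area has grown by z in each plan dimension:
qB/(B+z) = Δσ_z ⇒ z = qB/Δσ_z − B = 210×3.7/77.7 − 3.7 = 6.3 m

z ≈ 6.3 m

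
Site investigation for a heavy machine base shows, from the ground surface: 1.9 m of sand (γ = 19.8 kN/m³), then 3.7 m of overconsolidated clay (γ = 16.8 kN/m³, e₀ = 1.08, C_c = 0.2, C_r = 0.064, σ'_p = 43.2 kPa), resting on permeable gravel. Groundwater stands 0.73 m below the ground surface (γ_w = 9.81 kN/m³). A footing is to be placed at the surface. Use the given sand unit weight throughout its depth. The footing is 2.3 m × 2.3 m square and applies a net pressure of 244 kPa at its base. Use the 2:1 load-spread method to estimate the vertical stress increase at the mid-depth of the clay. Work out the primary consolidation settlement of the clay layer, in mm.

Mid-depth of clay below the ground surface: z = 1.9 + 3.7/2 = 3.75 m.
Total vertical stress at mid-clay: σ_v = 19.8×1.9 + 16.8×1.85 = 68.7 kPa.
Pore pressure: u = 9.81×(3.75 − 0.73) = 29.626 kPa.
Initial effective stress: σ'_0 = σ_v − u = 68.7 − 29.626 = 39.074 kPa.
Stress increase at mid-clay by the 2:1 spreading method:
Δσ = qBL/((B+z)(L+z)) = 244×2.3×2.3/((2.3+3.75)(2.3+3.75)) = 35.264 kPa
Final effective stress: σ'_f = 39.074 + 35.264 = 74.338 kPa.
σ'_f = 74.338 > σ'_p = 43.2 kPa, so the stress path crosses the preconsolidation pressure — recompression up to σ'_p, then virgin compression beyond:
S_c = H/(1+e₀)·[C_r·log₁₀(σ'_p/σ'_0) + C_c·log₁₀(σ'_f/σ'_p)]
    = 3.7/2.08 × [0.064×log₁₀(43.2/39.074) + 0.2×log₁₀(74.338/43.2)]
    = 1.7788 × [0.0027901 + 0.047145] = 0.08882 m

S_c ≈ 88.8 mm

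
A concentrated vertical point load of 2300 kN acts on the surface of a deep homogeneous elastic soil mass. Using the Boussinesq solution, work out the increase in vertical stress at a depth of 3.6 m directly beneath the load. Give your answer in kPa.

Boussinesq vertical stress below a point load on an elastic half-space:
Δσ_z = 3P/(2πz²) · [1 + (r/z)²]^(−5/2)
r/z = 0/3.6 = 0; [1+(r/z)²]^(−5/2) = 1.
Δσ_z = 3×2300/(2π×3.6²) × 1 = 84.735 × 1 = 84.73 kPa

Δσ_z ≈ 84.7 kPa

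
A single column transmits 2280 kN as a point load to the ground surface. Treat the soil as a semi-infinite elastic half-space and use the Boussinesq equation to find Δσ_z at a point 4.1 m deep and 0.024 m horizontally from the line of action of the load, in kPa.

Boussinesq vertical stress below a point load on an elastic half-space:
Δσ_z = 3P/(2πz²) · [1 + (r/z)²]^(−5/2)
r/z = 0.024/4.1 = 0.0058537; [1+(r/z)²]^(−5/2) = 0.99991.
Δσ_z = 3×2280/(2π×4.1²) × 0.99991 = 64.76 × 0.99991 = 64.75 kPa

Δσ_z ≈ 64.8 kPa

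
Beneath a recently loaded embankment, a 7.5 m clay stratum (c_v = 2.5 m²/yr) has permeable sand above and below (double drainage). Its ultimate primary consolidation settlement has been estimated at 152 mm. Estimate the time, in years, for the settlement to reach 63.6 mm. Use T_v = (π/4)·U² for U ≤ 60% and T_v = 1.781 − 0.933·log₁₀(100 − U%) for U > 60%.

Drainage path length: H_d = H/2 = 3.75 m (double drainage).
U = S(t)/S_ult = 63.6/152 = 0.4184.
U ≤ 60%: T_v = (π/4)·U² = (π/4)×0.41842² = 0.1375.
t = T_v·H_d²/c_v = 0.1375×3.75²/2.5 = 0.7734 years.

t ≈ 0.773 years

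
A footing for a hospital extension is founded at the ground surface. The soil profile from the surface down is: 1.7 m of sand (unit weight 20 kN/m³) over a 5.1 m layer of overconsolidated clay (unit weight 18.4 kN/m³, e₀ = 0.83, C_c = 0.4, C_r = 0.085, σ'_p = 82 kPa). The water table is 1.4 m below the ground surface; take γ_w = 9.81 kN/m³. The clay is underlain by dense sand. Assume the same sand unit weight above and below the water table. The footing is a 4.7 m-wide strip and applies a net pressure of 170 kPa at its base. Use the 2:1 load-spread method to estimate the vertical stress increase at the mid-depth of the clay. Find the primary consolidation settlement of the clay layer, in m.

S_c ≈ 0.312 m

Mid-depth of clay below the ground surface: z = 1.7 + 5.1/2 = 4.25 m.
Total vertical stress at mid-clay: σ_v = 20×1.7 + 18.4×2.55 = 80.92 kPa.
Pore pressure: u = 9.81×(4.25 − 1.4) = 27.959 kPa.
Initial effective stress: σ'_0 = σ_v − u = 80.92 − 27.959 = 52.961 kPa.
Stress increase at mid-clay by the 2:1 spreading method:
Δσ = qB/(B+z) = 170×4.7/(4.7+4.25) = 89.274 kPa
Final effective stress: σ'_f = 52.961 + 89.274 = 142.24 kPa.
σ'_f = 142.24 > σ'_p = 82 kPa, so the stress path crosses the preconsolidation pressure — recompression up to σ'_p, then virgin compression beyond:
S_c = H/(1+e₀)·[C_r·log₁₀(σ'_p/σ'_0) + C_c·log₁₀(σ'_f/σ'_p)]
    = 5.1/1.83 × [0.085×log₁₀(82/52.961) + 0.4×log₁₀(142.24/82)]
    = 2.7869 × [0.016138 + 0.095683] = 0.3116 m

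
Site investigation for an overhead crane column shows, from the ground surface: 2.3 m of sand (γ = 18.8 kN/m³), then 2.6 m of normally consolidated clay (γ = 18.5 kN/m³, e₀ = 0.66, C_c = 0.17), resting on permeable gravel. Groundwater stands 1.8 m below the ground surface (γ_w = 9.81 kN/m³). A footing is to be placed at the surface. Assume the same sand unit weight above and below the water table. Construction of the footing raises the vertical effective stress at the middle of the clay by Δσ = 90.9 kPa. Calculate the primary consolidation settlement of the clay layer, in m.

S_c ≈ 0.12 m

Mid-depth of clay below the ground surface: z = 2.3 + 2.6/2 = 3.6 m.
Total vertical stress at mid-clay: σ_v = 18.8×2.3 + 18.5×1.3 = 67.29 kPa.
Pore pressure: u = 9.81×(3.6 − 1.8) = 17.658 kPa.
Initial effective stress: σ'_0 = σ_v − u = 67.29 − 17.658 = 49.632 kPa.
Final effective stress: σ'_f = σ'_0 + Δσ = 49.632 + 90.9 = 140.53 kPa.
Normally consolidated clay, so the full stress increment lies on the virgin compression line:
S_c = C_c·H/(1+e₀)·log₁₀(σ'_f/σ'_0) = 0.17×2.6/(1+0.66)×log₁₀(140.53/49.632)
    = 0.26627 × 0.45201 = 0.1204 m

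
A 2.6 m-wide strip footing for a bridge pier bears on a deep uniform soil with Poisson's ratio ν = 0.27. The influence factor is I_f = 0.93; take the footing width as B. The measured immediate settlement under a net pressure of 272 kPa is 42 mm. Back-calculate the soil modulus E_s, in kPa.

E_s ≈ 14500 kPa

S_e = q·B·(1−ν²)/E_s · I_f  ⇒  E_s = q·B·(1−ν²)·I_f / S_e.
E_s = 272 × 2.6 × 0.9271 × 0.93 / 0.042 = 14520 kPa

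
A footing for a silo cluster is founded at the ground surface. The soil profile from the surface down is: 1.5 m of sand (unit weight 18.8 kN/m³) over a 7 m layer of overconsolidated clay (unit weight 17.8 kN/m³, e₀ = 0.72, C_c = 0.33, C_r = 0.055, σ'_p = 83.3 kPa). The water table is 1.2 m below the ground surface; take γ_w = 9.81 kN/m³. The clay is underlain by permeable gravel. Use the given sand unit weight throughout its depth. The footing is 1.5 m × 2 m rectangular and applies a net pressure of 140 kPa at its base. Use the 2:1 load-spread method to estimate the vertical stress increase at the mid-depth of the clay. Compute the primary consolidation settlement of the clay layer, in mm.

Mid-depth of clay below the ground surface: z = 1.5 + 7/2 = 5 m.
Total vertical stress at mid-clay: σ_v = 18.8×1.5 + 17.8×3.5 = 90.5 kPa.
Pore pressure: u = 9.81×(5 − 1.2) = 37.278 kPa.
Initial effective stress: σ'_0 = σ_v − u = 90.5 − 37.278 = 53.222 kPa.
Stress increase at mid-clay by the 2:1 spreading method:
Δσ = qBL/((B+z)(L+z)) = 140×1.5×2/((1.5+5)(2+5)) = 9.2308 kPa
Final effective stress: σ'_f = 53.222 + 9.2308 = 62.453 kPa.
σ'_f = 62.453 ≤ σ'_p = 83.3 kPa, so the clay remains overconsolidated and only the recompression index applies:
S_c = C_r·H/(1+e₀)·log₁₀(σ'_f/σ'_0) = 0.055×7/1.72×log₁₀(62.453/53.222)
    = 0.22384 × 0.069462 = 0.01555 m

S_c ≈ 15.5 mm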